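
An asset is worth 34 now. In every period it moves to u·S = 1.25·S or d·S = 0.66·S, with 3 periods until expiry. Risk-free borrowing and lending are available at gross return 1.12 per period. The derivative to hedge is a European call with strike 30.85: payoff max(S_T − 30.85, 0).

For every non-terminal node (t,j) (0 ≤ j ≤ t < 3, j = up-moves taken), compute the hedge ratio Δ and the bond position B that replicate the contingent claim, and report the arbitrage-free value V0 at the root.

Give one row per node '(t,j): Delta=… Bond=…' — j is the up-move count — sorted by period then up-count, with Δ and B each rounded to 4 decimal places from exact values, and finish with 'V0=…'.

Since d<R<u, set p* = (R−d)/(u−d) = 0.7797; price each node as the discounted p*-expectation of its children.
Payoff layer (t=3): V(3,0)=0.0000, V(3,1)=0.0000, V(3,2)=4.2125, V(3,3)=35.5562
Node (2,0) S=14.8104: V=(p*·0.0000+(1−p*)·0.0000)/1.12=0.0000; Δ=(0.0000−0.0000)/(18.5130−9.7749)=0.0000; B=V−Δ·S=0.0000
Node (2,1) S=28.0500: V=(p*·4.2125+(1−p*)·0.0000)/1.12=2.9324; Δ=(4.2125−0.0000)/(35.0625−18.5130)=0.2545; B=V−Δ·S=-4.2074
Node (2,2) S=53.1250: V=(p*·35.5562+(1−p*)·4.2125)/1.12=25.5804; Δ=(35.5562−4.2125)/(66.4062−35.0625)=1.0000; B=V−Δ·S=-27.5446
Node (1,0) S=22.4400: V=(p*·2.9324+(1−p*)·0.0000)/1.12=2.0413; Δ=(2.9324−0.0000)/(28.0500−14.8104)=0.2215; B=V−Δ·S=-2.9289
Node (1,1) S=42.5000: V=(p*·25.5804+(1−p*)·2.9324)/1.12=18.3840; Δ=(25.5804−2.9324)/(53.1250−28.0500)=0.9032; B=V−Δ·S=-20.0023
Node (0,0) S=34.0000: V=(p*·18.3840+(1−p*)·2.0413)/1.12=13.1992; Δ=(18.3840−2.0413)/(42.5000−22.4400)=0.8147; B=V−Δ·S=-14.5003
Self-financing check: at every node Δ·S+B equals the discounted successor values.

(0,0): Delta=0.8147 Bond=-14.5003
(1,0): Delta=0.2215 Bond=-2.9289
(1,1): Delta=0.9032 Bond=-20.0023
(2,0): Delta=0.0000 Bond=0.0000
(2,1): Delta=0.2545 Bond=-4.2074
(2,2): Delta=1.0000 Bond=-27.5446
V0=13.1992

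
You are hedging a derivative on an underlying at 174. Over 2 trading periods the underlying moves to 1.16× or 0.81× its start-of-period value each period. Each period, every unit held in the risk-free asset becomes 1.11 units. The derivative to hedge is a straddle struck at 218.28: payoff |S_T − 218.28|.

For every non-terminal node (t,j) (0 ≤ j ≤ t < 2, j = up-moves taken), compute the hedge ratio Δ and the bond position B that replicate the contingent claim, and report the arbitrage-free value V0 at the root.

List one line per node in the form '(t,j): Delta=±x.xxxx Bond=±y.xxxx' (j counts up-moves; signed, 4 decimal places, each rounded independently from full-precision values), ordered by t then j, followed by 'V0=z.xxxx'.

The replicating-portfolio and risk-neutral prices coincide; use p* = (1.11−0.81)/(1.16−0.81) = 0.8571 for the latter.
Payoff layer (t=2): V(2,0)=104.1186, V(2,1)=54.7896, V(2,2)=15.8544
  t=1,j=0: stock 140.9400 → up 163.4904 (V=54.7896), down 114.1614 (V=104.1186). Price 55.7086; hedge Δ=-1.0000, bond B=196.6486.
  t=1,j=1: stock 201.8400 → up 234.1344 (V=15.8544), down 163.4904 (V=54.7896). Price 19.2942; hedge Δ=-0.5511, bond B=130.5376.
  t=0,j=0: stock 174.0000 → up 201.8400 (V=19.2942), down 140.9400 (V=55.7086). Price 22.0687; hedge Δ=-0.5979, bond B=126.1100.
Each (Δ,B) replicates both successor values, so the strategy is self-financing and V0 is arbitrage-free.

(0,0): Delta=-0.5979 Bond=126.1100
(1,0): Delta=-1.0000 Bond=196.6486
(1,1): Delta=-0.5511 Bond=130.5376
V0=22.0687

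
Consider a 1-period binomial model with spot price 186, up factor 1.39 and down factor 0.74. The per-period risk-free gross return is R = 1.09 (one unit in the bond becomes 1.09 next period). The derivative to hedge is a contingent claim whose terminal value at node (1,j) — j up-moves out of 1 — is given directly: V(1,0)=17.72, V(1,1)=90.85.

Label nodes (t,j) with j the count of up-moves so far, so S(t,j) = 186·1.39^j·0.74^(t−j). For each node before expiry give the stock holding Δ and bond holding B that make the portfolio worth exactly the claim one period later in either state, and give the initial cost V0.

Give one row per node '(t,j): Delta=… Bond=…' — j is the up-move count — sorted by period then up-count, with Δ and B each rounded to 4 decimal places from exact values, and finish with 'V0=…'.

Since d<R<u, set p* = (R−d)/(u−d) = 0.5385; price each node as the discounted p*-expectation of its children.
Terminal payoffs: V(1,0)=17.7200, V(1,1)=90.8500
(0,0): S=186.0000. Δ = (V_up−V_dn)/(S_up−S_dn) = (90.8500−17.7200)/(258.5400−137.6400) = 0.6049. V = [p*·90.8500 + (1−p*)·17.7200]/1.09 = 52.3832. B = V − Δ·S = -60.1245.
Self-financing check: at every node Δ·S+B equals the discounted successor values.

(0,0): Delta=0.6049 Bond=-60.1245
V0=52.3832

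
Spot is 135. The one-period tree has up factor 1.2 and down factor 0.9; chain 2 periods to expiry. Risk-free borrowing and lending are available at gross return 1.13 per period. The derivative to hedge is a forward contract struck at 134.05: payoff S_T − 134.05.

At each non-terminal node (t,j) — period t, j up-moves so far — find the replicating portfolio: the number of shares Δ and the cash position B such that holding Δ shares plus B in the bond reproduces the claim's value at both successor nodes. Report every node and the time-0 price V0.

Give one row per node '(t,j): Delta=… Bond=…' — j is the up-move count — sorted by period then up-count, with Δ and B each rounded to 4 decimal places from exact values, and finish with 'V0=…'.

No-arbitrage ⇒ martingale measure with p* = (R−d)/(u−d) = 0.7667.
Terminal payoffs: V(2,0)=-24.7000, V(2,1)=11.7500, V(2,2)=60.3500
Node (1,0) S=121.5000: V=(p*·11.7500+(1−p*)·-24.7000)/1.13=2.8717; Δ=(11.7500−-24.7000)/(145.8000−109.3500)=1.0000; B=V−Δ·S=-118.6283
Node (1,1) S=162.0000: V=(p*·60.3500+(1−p*)·11.7500)/1.13=43.3717; Δ=(60.3500−11.7500)/(194.4000−145.8000)=1.0000; B=V−Δ·S=-118.6283
Node (0,0) S=135.0000: V=(p*·43.3717+(1−p*)·2.8717)/1.13=30.0192; Δ=(43.3717−2.8717)/(162.0000−121.5000)=1.0000; B=V−Δ·S=-104.9808
Self-financing check: at every node Δ·S+B equals the discounted successor values.

(0,0): Delta=1.0000 Bond=-104.9808
(1,0): Delta=1.0000 Bond=-118.6283
(1,1): Delta=1.0000 Bond=-118.6283
V0=30.0192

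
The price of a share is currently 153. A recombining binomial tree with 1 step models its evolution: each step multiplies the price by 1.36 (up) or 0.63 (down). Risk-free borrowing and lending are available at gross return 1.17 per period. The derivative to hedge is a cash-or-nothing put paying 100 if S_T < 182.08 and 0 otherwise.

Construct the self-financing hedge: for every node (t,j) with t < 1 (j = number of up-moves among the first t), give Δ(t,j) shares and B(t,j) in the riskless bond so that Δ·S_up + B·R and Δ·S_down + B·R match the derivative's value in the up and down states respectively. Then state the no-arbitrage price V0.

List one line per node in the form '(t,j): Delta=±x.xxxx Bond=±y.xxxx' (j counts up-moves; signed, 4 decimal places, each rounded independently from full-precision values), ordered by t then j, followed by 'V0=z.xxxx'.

Since d<R<u, set p* = (R−d)/(u−d) = 0.7397; price each node as the discounted p*-expectation of its children.
At expiry t=1: V(1,0)=100.0000, V(1,1)=0.0000
  t=0,j=0: stock 153.0000 → up 208.0800 (V=0.0000), down 96.3900 (V=100.0000). Price 22.2456; hedge Δ=-0.8953, bond B=159.2319.
Each (Δ,B) replicates both successor values, so the strategy is self-financing and V0 is arbitrage-free.

(0,0): Delta=-0.8953 Bond=159.2319
V0=22.2456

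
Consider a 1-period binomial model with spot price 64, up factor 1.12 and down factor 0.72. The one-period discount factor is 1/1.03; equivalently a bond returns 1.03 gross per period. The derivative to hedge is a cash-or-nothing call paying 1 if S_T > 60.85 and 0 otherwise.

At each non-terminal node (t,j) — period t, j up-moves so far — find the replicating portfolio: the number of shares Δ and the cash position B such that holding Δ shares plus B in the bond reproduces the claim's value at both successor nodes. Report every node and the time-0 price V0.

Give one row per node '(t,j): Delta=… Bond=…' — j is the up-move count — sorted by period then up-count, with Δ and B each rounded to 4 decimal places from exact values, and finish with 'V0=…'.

(0,0): Delta=0.0391 Bond=-1.7476
V0=0.7524

Under the risk-neutral measure, an up-move has probability p* = (R−d)/(u−d) = 0.7750 and values discount at R = 1.03.
Payoff layer (t=1): V(1,0)=0.0000, V(1,1)=1.0000
Node (0,0) S=64.0000: V=(p*·1.0000+(1−p*)·0.0000)/1.03=0.7524; Δ=(1.0000−0.0000)/(71.6800−46.0800)=0.0391; B=V−Δ·S=-1.7476
Check: Δ(0,0)·S0 + B(0,0) = 0.7524 = V0.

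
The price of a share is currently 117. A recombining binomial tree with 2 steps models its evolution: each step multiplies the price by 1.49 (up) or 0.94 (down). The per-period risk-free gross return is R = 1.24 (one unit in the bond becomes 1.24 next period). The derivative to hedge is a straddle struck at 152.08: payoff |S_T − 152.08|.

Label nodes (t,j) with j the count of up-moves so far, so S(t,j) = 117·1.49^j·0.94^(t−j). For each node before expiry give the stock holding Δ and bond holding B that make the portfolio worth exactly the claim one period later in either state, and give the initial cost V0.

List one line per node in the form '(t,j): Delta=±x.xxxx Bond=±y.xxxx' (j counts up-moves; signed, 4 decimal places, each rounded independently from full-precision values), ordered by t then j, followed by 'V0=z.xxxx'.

(0,0): Delta=0.4452 Bond=-20.9054
(1,0): Delta=-0.6102 Bond=90.1443
(1,1): Delta=1.0000 Bond=-122.6452
V0=31.1802

The replicating-portfolio and risk-neutral prices coincide; use p* = (1.24−0.94)/(1.49−0.94) = 0.5455 for the latter.
At expiry t=2: V(2,0)=48.6988, V(2,1)=11.7902, V(2,2)=107.6717
Node (1,0) S=109.9800: V=(p*·11.7902+(1−p*)·48.6988)/1.24=23.0378; Δ=(11.7902−48.6988)/(163.8702−103.3812)=-0.6102; B=V−Δ·S=90.1443
Node (1,1) S=174.3300: V=(p*·107.6717+(1−p*)·11.7902)/1.24=51.6848; Δ=(107.6717−11.7902)/(259.7517−163.8702)=1.0000; B=V−Δ·S=-122.6452
Node (0,0) S=117.0000: V=(p*·51.6848+(1−p*)·23.0378)/1.24=31.1802; Δ=(51.6848−23.0378)/(174.3300−109.9800)=0.4452; B=V−Δ·S=-20.9054
Self-financing check: at every node Δ·S+B equals the discounted successor values.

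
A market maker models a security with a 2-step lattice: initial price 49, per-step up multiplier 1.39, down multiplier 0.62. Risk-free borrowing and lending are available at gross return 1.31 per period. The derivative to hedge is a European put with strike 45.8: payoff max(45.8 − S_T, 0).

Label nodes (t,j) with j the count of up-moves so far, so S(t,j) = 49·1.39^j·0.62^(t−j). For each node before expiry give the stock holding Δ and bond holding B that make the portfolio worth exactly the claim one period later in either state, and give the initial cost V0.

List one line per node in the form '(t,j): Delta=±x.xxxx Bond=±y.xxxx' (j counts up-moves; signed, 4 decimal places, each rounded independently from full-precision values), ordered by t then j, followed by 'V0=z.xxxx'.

No-arbitrage ⇒ martingale measure with p* = (R−d)/(u−d) = 0.8961.
At expiry t=2: V(2,0)=26.9644, V(2,1)=3.5718, V(2,2)=0.0000
  t=1,j=0: stock 30.3800 → up 42.2282 (V=3.5718), down 18.8356 (V=26.9644). Price 4.5818; hedge Δ=-1.0000, bond B=34.9618.
  t=1,j=1: stock 68.1100 → up 94.6729 (V=0.0000), down 42.2282 (V=3.5718). Price 0.2833; hedge Δ=-0.0681, bond B=4.9220.
  t=0,j=0: stock 49.0000 → up 68.1100 (V=0.2833), down 30.3800 (V=4.5818). Price 0.5572; hedge Δ=-0.1139, bond B=6.1397.
The time-0 hedge costs 0.5572, which is the no-arbitrage price.

(0,0): Delta=-0.1139 Bond=6.1397
(1,0): Delta=-1.0000 Bond=34.9618
(1,1): Delta=-0.0681 Bond=4.9220
V0=0.5572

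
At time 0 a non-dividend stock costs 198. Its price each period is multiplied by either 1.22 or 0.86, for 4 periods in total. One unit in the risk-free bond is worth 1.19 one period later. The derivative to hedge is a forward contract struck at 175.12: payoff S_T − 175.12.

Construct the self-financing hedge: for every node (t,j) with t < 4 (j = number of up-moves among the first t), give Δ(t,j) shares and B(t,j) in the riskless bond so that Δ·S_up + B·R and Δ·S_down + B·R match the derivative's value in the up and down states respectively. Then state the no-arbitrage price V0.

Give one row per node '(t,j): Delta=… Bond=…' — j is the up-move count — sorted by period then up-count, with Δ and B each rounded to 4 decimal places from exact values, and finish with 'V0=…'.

(0,0): Delta=1.0000 Bond=-87.3269
(1,0): Delta=1.0000 Bond=-103.9190
(1,1): Delta=1.0000 Bond=-103.9190
(2,0): Delta=1.0000 Bond=-123.6636
(2,1): Delta=1.0000 Bond=-123.6636
(2,2): Delta=1.0000 Bond=-123.6636
(3,0): Delta=1.0000 Bond=-147.1597
(3,1): Delta=1.0000 Bond=-147.1597
(3,2): Delta=1.0000 Bond=-147.1597
(3,3): Delta=1.0000 Bond=-147.1597
V0=110.6731

Since d<R<u, set p* = (R−d)/(u−d) = 0.9167; price each node as the discounted p*-expectation of its children.
Terminal payoffs: V(4,0)=-66.8124, V(4,1)=-21.4743, V(4,2)=42.8425, V(4,3)=134.0826, V(4,4)=263.5162
  t=3,j=0: stock 125.9391 → up 153.6457 (V=-21.4743), down 108.3076 (V=-66.8124). Price -21.2206; hedge Δ=1.0000, bond B=-147.1597.
  t=3,j=1: stock 178.6578 → up 217.9625 (V=42.8425), down 153.6457 (V=-21.4743). Price 31.4981; hedge Δ=1.0000, bond B=-147.1597.
  t=3,j=2: stock 253.4448 → up 309.2026 (V=134.0826), down 217.9625 (V=42.8425). Price 106.2851; hedge Δ=1.0000, bond B=-147.1597.
  t=3,j=3: stock 359.5379 → up 438.6362 (V=263.5162), down 309.2026 (V=134.0826). Price 212.3782; hedge Δ=1.0000, bond B=-147.1597.
  t=2,j=0: stock 146.4408 → up 178.6578 (V=31.4981), down 125.9391 (V=-21.2206). Price 22.7772; hedge Δ=1.0000, bond B=-123.6636.
  t=2,j=1: stock 207.7416 → up 253.4448 (V=106.2851), down 178.6578 (V=31.4981). Price 84.0780; hedge Δ=1.0000, bond B=-123.6636.
  t=2,j=2: stock 294.7032 → up 359.5379 (V=212.3782), down 253.4448 (V=106.2851). Price 171.0396; hedge Δ=1.0000, bond B=-123.6636.
  t=1,j=0: stock 170.2800 → up 207.7416 (V=84.0780), down 146.4408 (V=22.7772). Price 66.3610; hedge Δ=1.0000, bond B=-103.9190.
  t=1,j=1: stock 241.5600 → up 294.7032 (V=171.0396), down 207.7416 (V=84.0780). Price 137.6410; hedge Δ=1.0000, bond B=-103.9190.
  t=0,j=0: stock 198.0000 → up 241.5600 (V=137.6410), down 170.2800 (V=66.3610). Price 110.6731; hedge Δ=1.0000, bond B=-87.3269.
Root portfolio cost Δ·198+B reproduces V0=110.6731.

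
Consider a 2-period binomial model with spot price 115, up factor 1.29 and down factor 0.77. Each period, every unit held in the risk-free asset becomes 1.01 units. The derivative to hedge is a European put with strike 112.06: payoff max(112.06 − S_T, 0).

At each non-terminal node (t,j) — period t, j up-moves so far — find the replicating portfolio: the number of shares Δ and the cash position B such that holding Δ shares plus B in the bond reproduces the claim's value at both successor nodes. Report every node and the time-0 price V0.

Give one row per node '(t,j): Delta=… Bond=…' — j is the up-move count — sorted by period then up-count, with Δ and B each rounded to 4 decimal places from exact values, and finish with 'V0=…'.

Since d<R<u, set p* = (R−d)/(u−d) = 0.4615; price each node as the discounted p*-expectation of its children.
Payoff layer (t=2): V(2,0)=43.8765, V(2,1)=0.0000, V(2,2)=0.0000
(1,0): S=88.5500. Δ = (V_up−V_dn)/(S_up−S_dn) = (0.0000−43.8765)/(114.2295−68.1835) = -0.9529. V = [p*·0.0000 + (1−p*)·43.8765]/1.01 = 23.3919. B = V − Δ·S = 107.7698.
(1,1): S=148.3500. Δ = (V_up−V_dn)/(S_up−S_dn) = (0.0000−0.0000)/(191.3715−114.2295) = 0.0000. V = [p*·0.0000 + (1−p*)·0.0000]/1.01 = 0.0000. B = V − Δ·S = 0.0000.
(0,0): S=115.0000. Δ = (V_up−V_dn)/(S_up−S_dn) = (0.0000−23.3919)/(148.3500−88.5500) = -0.3912. V = [p*·0.0000 + (1−p*)·23.3919]/1.01 = 12.4709. B = V − Δ·S = 57.4553.
The time-0 hedge costs 12.4709, which is the no-arbitrage price.

(0,0): Delta=-0.3912 Bond=57.4553
(1,0): Delta=-0.9529 Bond=107.7698
(1,1): Delta=0.0000 Bond=0.0000
V0=12.4709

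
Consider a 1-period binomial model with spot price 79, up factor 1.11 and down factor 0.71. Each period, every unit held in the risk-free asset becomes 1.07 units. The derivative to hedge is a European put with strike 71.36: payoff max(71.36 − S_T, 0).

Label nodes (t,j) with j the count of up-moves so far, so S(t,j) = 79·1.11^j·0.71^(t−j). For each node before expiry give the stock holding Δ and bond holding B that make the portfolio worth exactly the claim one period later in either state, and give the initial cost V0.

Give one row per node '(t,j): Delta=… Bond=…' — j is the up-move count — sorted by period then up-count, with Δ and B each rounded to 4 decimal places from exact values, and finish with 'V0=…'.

Risk-neutral probability p* = (R−d)/(u−d) = (1.07−0.71)/(1.11−0.71) = 0.9000.
At expiry t=1: V(1,0)=15.2700, V(1,1)=0.0000
  t=0,j=0: stock 79.0000 → up 87.6900 (V=0.0000), down 56.0900 (V=15.2700). Price 1.4271; hedge Δ=-0.4832, bond B=39.6021.
Self-financing check: at every node Δ·S+B equals the discounted successor values.

(0,0): Delta=-0.4832 Bond=39.6021
V0=1.4271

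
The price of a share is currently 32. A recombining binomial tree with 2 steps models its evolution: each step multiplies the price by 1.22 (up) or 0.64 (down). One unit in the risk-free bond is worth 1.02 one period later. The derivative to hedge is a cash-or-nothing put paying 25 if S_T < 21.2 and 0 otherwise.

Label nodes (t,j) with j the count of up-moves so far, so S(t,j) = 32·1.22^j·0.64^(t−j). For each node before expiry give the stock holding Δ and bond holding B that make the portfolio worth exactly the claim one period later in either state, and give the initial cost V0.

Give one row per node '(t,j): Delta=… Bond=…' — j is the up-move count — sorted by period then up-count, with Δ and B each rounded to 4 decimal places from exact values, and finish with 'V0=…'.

(0,0): Delta=-0.4554 Bond=17.4290
(1,0): Delta=-2.1047 Bond=51.5551
(1,1): Delta=0.0000 Bond=0.0000
V0=2.8572

The replicating-portfolio and risk-neutral prices coincide; use p* = (1.02−0.64)/(1.22−0.64) = 0.6552 for the latter.
At expiry t=2: V(2,0)=25.0000, V(2,1)=0.0000, V(2,2)=0.0000
(1,0): S=20.4800. Δ = (V_up−V_dn)/(S_up−S_dn) = (0.0000−25.0000)/(24.9856−13.1072) = -2.1047. V = [p*·0.0000 + (1−p*)·25.0000]/1.02 = 8.4517. B = V − Δ·S = 51.5551.
(1,1): S=39.0400. Δ = (V_up−V_dn)/(S_up−S_dn) = (0.0000−0.0000)/(47.6288−24.9856) = 0.0000. V = [p*·0.0000 + (1−p*)·0.0000]/1.02 = 0.0000. B = V − Δ·S = 0.0000.
(0,0): S=32.0000. Δ = (V_up−V_dn)/(S_up−S_dn) = (0.0000−8.4517)/(39.0400−20.4800) = -0.4554. V = [p*·0.0000 + (1−p*)·8.4517]/1.02 = 2.8572. B = V − Δ·S = 17.4290.
Each (Δ,B) replicates both successor values, so the strategy is self-financing and V0 is arbitrage-free.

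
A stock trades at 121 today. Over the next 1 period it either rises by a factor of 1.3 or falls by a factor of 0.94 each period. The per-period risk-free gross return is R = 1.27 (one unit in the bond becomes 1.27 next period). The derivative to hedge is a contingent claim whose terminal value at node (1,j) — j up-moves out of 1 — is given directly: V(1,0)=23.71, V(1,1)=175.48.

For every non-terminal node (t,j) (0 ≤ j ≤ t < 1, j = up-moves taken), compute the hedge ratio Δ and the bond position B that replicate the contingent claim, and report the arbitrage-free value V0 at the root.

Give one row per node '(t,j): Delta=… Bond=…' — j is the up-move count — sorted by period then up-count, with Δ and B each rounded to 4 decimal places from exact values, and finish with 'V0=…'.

No-arbitrage ⇒ martingale measure with p* = (R−d)/(u−d) = 0.9167.
Terminal values V(1,·): V(1,0)=23.7100, V(1,1)=175.4800
  t=0,j=0: stock 121.0000 → up 157.3000 (V=175.4800), down 113.7400 (V=23.7100). Price 128.2146; hedge Δ=3.4842, bond B=-293.3688.
Each (Δ,B) replicates both successor values, so the strategy is self-financing and V0 is arbitrage-free.

(0,0): Delta=3.4842 Bond=-293.3688
V0=128.2146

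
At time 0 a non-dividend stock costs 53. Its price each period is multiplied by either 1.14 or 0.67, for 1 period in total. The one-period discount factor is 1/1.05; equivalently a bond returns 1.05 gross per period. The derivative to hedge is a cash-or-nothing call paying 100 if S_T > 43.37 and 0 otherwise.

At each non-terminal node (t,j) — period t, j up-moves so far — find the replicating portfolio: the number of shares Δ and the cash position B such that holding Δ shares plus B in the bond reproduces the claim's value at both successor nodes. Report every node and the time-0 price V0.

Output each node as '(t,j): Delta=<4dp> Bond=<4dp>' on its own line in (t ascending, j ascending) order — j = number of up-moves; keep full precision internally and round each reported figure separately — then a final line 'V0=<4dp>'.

No-arbitrage ⇒ martingale measure with p* = (R−d)/(u−d) = 0.8085.
Terminal payoffs: V(1,0)=0.0000, V(1,1)=100.0000
Node (0,0) S=53.0000: V=(p*·100.0000+(1−p*)·0.0000)/1.05=77.0010; Δ=(100.0000−0.0000)/(60.4200−35.5100)=4.0145; B=V−Δ·S=-135.7649
Each (Δ,B) replicates both successor values, so the strategy is self-financing and V0 is arbitrage-free.

(0,0): Delta=4.0145 Bond=-135.7649
V0=77.0010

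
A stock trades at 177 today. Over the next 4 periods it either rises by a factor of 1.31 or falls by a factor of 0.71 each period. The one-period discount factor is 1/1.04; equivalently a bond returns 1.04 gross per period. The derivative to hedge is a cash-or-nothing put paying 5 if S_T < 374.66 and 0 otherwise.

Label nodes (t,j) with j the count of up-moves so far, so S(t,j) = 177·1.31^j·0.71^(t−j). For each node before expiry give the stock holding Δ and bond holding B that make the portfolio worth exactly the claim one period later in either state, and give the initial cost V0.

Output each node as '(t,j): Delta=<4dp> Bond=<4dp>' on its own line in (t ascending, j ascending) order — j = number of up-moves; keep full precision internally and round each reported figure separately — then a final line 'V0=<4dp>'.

No-arbitrage ⇒ martingale measure with p* = (R−d)/(u−d) = 0.5500.
Terminal values V(4,·): V(4,0)=5.0000, V(4,1)=5.0000, V(4,2)=5.0000, V(4,3)=5.0000, V(4,4)=0.0000
Node (3,0) S=63.3502: V=(p*·5.0000+(1−p*)·5.0000)/1.04=4.8077; Δ=(5.0000−5.0000)/(82.9888−44.9787)=0.0000; B=V−Δ·S=4.8077
Node (3,1) S=116.8857: V=(p*·5.0000+(1−p*)·5.0000)/1.04=4.8077; Δ=(5.0000−5.0000)/(153.1202−82.9888)=0.0000; B=V−Δ·S=4.8077
Node (3,2) S=215.6623: V=(p*·5.0000+(1−p*)·5.0000)/1.04=4.8077; Δ=(5.0000−5.0000)/(282.5176−153.1202)=0.0000; B=V−Δ·S=4.8077
Node (3,3) S=397.9121: V=(p*·0.0000+(1−p*)·5.0000)/1.04=2.1635; Δ=(0.0000−5.0000)/(521.2649−282.5176)=-0.0209; B=V−Δ·S=10.4968
Node (2,0) S=89.2257: V=(p*·4.8077+(1−p*)·4.8077)/1.04=4.6228; Δ=(4.8077−4.8077)/(116.8857−63.3502)=0.0000; B=V−Δ·S=4.6228
Node (2,1) S=164.6277: V=(p*·4.8077+(1−p*)·4.8077)/1.04=4.6228; Δ=(4.8077−4.8077)/(215.6623−116.8857)=0.0000; B=V−Δ·S=4.6228
Node (2,2) S=303.7497: V=(p*·2.1635+(1−p*)·4.8077)/1.04=3.2244; Δ=(2.1635−4.8077)/(397.9121−215.6623)=-0.0145; B=V−Δ·S=7.6314
Node (1,0) S=125.6700: V=(p*·4.6228+(1−p*)·4.6228)/1.04=4.4450; Δ=(4.6228−4.6228)/(164.6277−89.2257)=0.0000; B=V−Δ·S=4.4450
Node (1,1) S=231.8700: V=(p*·3.2244+(1−p*)·4.6228)/1.04=3.7054; Δ=(3.2244−4.6228)/(303.7497−164.6277)=-0.0101; B=V−Δ·S=6.0361
Node (0,0) S=177.0000: V=(p*·3.7054+(1−p*)·4.4450)/1.04=3.8829; Δ=(3.7054−4.4450)/(231.8700−125.6700)=-0.0070; B=V−Δ·S=5.1155
Check: Δ(0,0)·S0 + B(0,0) = 3.8829 = V0.

(0,0): Delta=-0.0070 Bond=5.1155
(1,0): Delta=0.0000 Bond=4.4450
(1,1): Delta=-0.0101 Bond=6.0361
(2,0): Delta=0.0000 Bond=4.6228
(2,1): Delta=0.0000 Bond=4.6228
(2,2): Delta=-0.0145 Bond=7.6314
(3,0): Delta=0.0000 Bond=4.8077
(3,1): Delta=0.0000 Bond=4.8077
(3,2): Delta=0.0000 Bond=4.8077
(3,3): Delta=-0.0209 Bond=10.4968
V0=3.8829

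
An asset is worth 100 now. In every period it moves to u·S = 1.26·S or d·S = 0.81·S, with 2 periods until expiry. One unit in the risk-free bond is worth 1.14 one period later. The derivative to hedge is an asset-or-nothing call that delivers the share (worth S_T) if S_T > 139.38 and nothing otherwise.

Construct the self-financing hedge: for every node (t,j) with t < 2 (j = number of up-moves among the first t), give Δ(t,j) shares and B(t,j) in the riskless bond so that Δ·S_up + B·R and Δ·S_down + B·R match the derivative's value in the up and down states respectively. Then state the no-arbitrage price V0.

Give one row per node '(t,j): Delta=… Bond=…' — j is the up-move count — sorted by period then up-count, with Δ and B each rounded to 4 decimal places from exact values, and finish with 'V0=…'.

Under the risk-neutral measure, an up-move has probability p* = (R−d)/(u−d) = 0.7333 and values discount at R = 1.14.
Terminal payoffs: V(2,0)=0.0000, V(2,1)=0.0000, V(2,2)=158.7600
(1,0): S=81.0000. Δ = (V_up−V_dn)/(S_up−S_dn) = (0.0000−0.0000)/(102.0600−65.6100) = 0.0000. V = [p*·0.0000 + (1−p*)·0.0000]/1.14 = 0.0000. B = V − Δ·S = 0.0000.
(1,1): S=126.0000. Δ = (V_up−V_dn)/(S_up−S_dn) = (158.7600−0.0000)/(158.7600−102.0600) = 2.8000. V = [p*·158.7600 + (1−p*)·0.0000]/1.14 = 102.1263. B = V − Δ·S = -250.6737.
(0,0): S=100.0000. Δ = (V_up−V_dn)/(S_up−S_dn) = (102.1263−0.0000)/(126.0000−81.0000) = 2.2695. V = [p*·102.1263 + (1−p*)·0.0000]/1.14 = 65.6953. B = V − Δ·S = -161.2521.
Root portfolio cost Δ·100+B reproduces V0=65.6953.

(0,0): Delta=2.2695 Bond=-161.2521
(1,0): Delta=0.0000 Bond=0.0000
(1,1): Delta=2.8000 Bond=-250.6737
V0=65.6953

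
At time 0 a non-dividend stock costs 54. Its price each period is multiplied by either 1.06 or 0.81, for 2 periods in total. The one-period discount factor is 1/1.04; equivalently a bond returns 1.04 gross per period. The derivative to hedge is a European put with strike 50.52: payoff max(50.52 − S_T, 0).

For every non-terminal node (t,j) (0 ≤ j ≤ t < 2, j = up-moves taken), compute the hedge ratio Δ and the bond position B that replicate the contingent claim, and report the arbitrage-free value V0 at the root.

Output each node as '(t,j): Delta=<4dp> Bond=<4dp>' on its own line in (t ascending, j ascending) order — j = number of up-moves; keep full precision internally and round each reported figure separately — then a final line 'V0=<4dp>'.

(0,0): Delta=-0.3346 Bond=18.7239
(1,0): Delta=-1.0000 Bond=48.5769
(1,1): Delta=-0.2904 Bond=16.9421
V0=0.6548

The replicating-portfolio and risk-neutral prices coincide; use p* = (1.04−0.81)/(1.06−0.81) = 0.9200 for the latter.
At expiry t=2: V(2,0)=15.0906, V(2,1)=4.1556, V(2,2)=0.0000
Node (1,0) S=43.7400: V=(p*·4.1556+(1−p*)·15.0906)/1.04=4.8369; Δ=(4.1556−15.0906)/(46.3644−35.4294)=-1.0000; B=V−Δ·S=48.5769
Node (1,1) S=57.2400: V=(p*·0.0000+(1−p*)·4.1556)/1.04=0.3197; Δ=(0.0000−4.1556)/(60.6744−46.3644)=-0.2904; B=V−Δ·S=16.9421
Node (0,0) S=54.0000: V=(p*·0.3197+(1−p*)·4.8369)/1.04=0.6548; Δ=(0.3197−4.8369)/(57.2400−43.7400)=-0.3346; B=V−Δ·S=18.7239
Self-financing check: at every node Δ·S+B equals the discounted successor values.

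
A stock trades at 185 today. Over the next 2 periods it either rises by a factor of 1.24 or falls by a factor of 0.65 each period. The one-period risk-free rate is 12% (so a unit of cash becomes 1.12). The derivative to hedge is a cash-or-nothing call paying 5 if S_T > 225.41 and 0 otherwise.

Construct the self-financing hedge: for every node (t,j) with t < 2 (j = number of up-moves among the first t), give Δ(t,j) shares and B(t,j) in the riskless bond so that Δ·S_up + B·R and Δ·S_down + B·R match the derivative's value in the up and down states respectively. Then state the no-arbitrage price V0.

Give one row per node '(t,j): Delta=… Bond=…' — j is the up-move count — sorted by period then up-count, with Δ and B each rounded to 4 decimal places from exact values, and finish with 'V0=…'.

(0,0): Delta=0.0326 Bond=-3.4982
(1,0): Delta=0.0000 Bond=0.0000
(1,1): Delta=0.0369 Bond=-4.9183
V0=2.5294

Risk-neutral probability p* = (R−d)/(u−d) = (1.12−0.65)/(1.24−0.65) = 0.7966.
Payoff layer (t=2): V(2,0)=0.0000, V(2,1)=0.0000, V(2,2)=5.0000
Node (1,0) S=120.2500: V=(p*·0.0000+(1−p*)·0.0000)/1.12=0.0000; Δ=(0.0000−0.0000)/(149.1100−78.1625)=0.0000; B=V−Δ·S=0.0000
Node (1,1) S=229.4000: V=(p*·5.0000+(1−p*)·0.0000)/1.12=3.5563; Δ=(5.0000−0.0000)/(284.4560−149.1100)=0.0369; B=V−Δ·S=-4.9183
Node (0,0) S=185.0000: V=(p*·3.5563+(1−p*)·0.0000)/1.12=2.5294; Δ=(3.5563−0.0000)/(229.4000−120.2500)=0.0326; B=V−Δ·S=-3.4982
The time-0 hedge costs 2.5294, which is the no-arbitrage price.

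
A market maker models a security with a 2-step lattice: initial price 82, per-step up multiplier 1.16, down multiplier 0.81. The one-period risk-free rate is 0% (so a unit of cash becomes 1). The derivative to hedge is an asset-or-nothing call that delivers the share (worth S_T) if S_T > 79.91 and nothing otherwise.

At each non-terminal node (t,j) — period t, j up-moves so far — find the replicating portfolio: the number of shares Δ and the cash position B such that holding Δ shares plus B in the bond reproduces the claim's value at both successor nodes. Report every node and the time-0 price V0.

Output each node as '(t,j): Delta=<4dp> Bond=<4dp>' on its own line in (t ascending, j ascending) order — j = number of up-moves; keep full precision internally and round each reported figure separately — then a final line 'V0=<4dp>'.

(0,0): Delta=2.0871 Bond=-138.6221
(1,0): Delta=0.0000 Bond=0.0000
(1,1): Delta=3.3143 Bond=-255.3564
V0=32.5163

The replicating-portfolio and risk-neutral prices coincide; use p* = (1−0.81)/(1.16−0.81) = 0.5429 for the latter.
At expiry t=2: V(2,0)=0.0000, V(2,1)=0.0000, V(2,2)=110.3392
(1,0): S=66.4200. Δ = (V_up−V_dn)/(S_up−S_dn) = (0.0000−0.0000)/(77.0472−53.8002) = 0.0000. V = [p*·0.0000 + (1−p*)·0.0000]/1 = 0.0000. B = V − Δ·S = 0.0000.
(1,1): S=95.1200. Δ = (V_up−V_dn)/(S_up−S_dn) = (110.3392−0.0000)/(110.3392−77.0472) = 3.3143. V = [p*·110.3392 + (1−p*)·0.0000]/1 = 59.8984. B = V − Δ·S = -255.3564.
(0,0): S=82.0000. Δ = (V_up−V_dn)/(S_up−S_dn) = (59.8984−0.0000)/(95.1200−66.4200) = 2.0871. V = [p*·59.8984 + (1−p*)·0.0000]/1 = 32.5163. B = V − Δ·S = -138.6221.
Root portfolio cost Δ·82+B reproduces V0=32.5163.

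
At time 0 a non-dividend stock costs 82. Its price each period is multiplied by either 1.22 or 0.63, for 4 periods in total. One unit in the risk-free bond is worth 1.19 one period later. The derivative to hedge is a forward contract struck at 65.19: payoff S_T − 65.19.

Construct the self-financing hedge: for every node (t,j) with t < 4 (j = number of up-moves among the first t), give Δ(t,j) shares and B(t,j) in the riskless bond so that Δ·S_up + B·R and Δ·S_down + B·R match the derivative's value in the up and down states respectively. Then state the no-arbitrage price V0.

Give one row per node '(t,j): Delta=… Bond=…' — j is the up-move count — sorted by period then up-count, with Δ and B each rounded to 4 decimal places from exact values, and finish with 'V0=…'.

Under the risk-neutral measure, an up-move has probability p* = (R−d)/(u−d) = 0.9492 and values discount at R = 1.19.
Payoff layer (t=4): V(4,0)=-52.2726, V(4,1)=-40.1753, V(4,2)=-16.7488, V(4,3)=28.6167, V(4,4)=116.4674
Node (3,0) S=20.5039: V=(p*·-40.1753+(1−p*)·-52.2726)/1.19=-34.2777; Δ=(-40.1753−-52.2726)/(25.0147−12.9174)=1.0000; B=V−Δ·S=-54.7815
Node (3,1) S=39.7059: V=(p*·-16.7488+(1−p*)·-40.1753)/1.19=-15.0756; Δ=(-16.7488−-40.1753)/(48.4412−25.0147)=1.0000; B=V−Δ·S=-54.7815
Node (3,2) S=76.8907: V=(p*·28.6167+(1−p*)·-16.7488)/1.19=22.1092; Δ=(28.6167−-16.7488)/(93.8067−48.4412)=1.0000; B=V−Δ·S=-54.7815
Node (3,3) S=148.8995: V=(p*·116.4674+(1−p*)·28.6167)/1.19=94.1180; Δ=(116.4674−28.6167)/(181.6574−93.8067)=1.0000; B=V−Δ·S=-54.7815
Node (2,0) S=32.5458: V=(p*·-15.0756+(1−p*)·-34.2777)/1.19=-13.4891; Δ=(-15.0756−-34.2777)/(39.7059−20.5039)=1.0000; B=V−Δ·S=-46.0349
Node (2,1) S=63.0252: V=(p*·22.1092+(1−p*)·-15.0756)/1.19=16.9903; Δ=(22.1092−-15.0756)/(76.8907−39.7059)=1.0000; B=V−Δ·S=-46.0349
Node (2,2) S=122.0488: V=(p*·94.1180+(1−p*)·22.1092)/1.19=76.0139; Δ=(94.1180−22.1092)/(148.8995−76.8907)=1.0000; B=V−Δ·S=-46.0349
Node (1,0) S=51.6600: V=(p*·16.9903+(1−p*)·-13.4891)/1.19=12.9752; Δ=(16.9903−-13.4891)/(63.0252−32.5458)=1.0000; B=V−Δ·S=-38.6848
Node (1,1) S=100.0400: V=(p*·76.0139+(1−p*)·16.9903)/1.19=61.3552; Δ=(76.0139−16.9903)/(122.0488−63.0252)=1.0000; B=V−Δ·S=-38.6848
Node (0,0) S=82.0000: V=(p*·61.3552+(1−p*)·12.9752)/1.19=49.4918; Δ=(61.3552−12.9752)/(100.0400−51.6600)=1.0000; B=V−Δ·S=-32.5082
Self-financing check: at every node Δ·S+B equals the discounted successor values.

(0,0): Delta=1.0000 Bond=-32.5082
(1,0): Delta=1.0000 Bond=-38.6848
(1,1): Delta=1.0000 Bond=-38.6848
(2,0): Delta=1.0000 Bond=-46.0349
(2,1): Delta=1.0000 Bond=-46.0349
(2,2): Delta=1.0000 Bond=-46.0349
(3,0): Delta=1.0000 Bond=-54.7815
(3,1): Delta=1.0000 Bond=-54.7815
(3,2): Delta=1.0000 Bond=-54.7815
(3,3): Delta=1.0000 Bond=-54.7815
V0=49.4918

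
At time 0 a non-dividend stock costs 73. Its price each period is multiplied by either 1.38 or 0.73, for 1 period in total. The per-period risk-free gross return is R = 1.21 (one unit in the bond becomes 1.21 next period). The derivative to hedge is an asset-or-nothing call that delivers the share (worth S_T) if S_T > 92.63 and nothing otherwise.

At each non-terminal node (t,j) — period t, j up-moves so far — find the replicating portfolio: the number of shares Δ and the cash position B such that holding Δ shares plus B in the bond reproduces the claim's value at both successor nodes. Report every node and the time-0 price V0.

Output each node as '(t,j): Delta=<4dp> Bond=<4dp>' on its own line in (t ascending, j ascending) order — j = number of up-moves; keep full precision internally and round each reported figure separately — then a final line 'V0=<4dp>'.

(0,0): Delta=2.1231 Bond=-93.5031
V0=61.4815

Under the risk-neutral measure, an up-move has probability p* = (R−d)/(u−d) = 0.7385 and values discount at R = 1.21.
Terminal payoffs: V(1,0)=0.0000, V(1,1)=100.7400
Node (0,0) S=73.0000: V=(p*·100.7400+(1−p*)·0.0000)/1.21=61.4815; Δ=(100.7400−0.0000)/(100.7400−53.2900)=2.1231; B=V−Δ·S=-93.5031
Self-financing check: at every node Δ·S+B equals the discounted successor values.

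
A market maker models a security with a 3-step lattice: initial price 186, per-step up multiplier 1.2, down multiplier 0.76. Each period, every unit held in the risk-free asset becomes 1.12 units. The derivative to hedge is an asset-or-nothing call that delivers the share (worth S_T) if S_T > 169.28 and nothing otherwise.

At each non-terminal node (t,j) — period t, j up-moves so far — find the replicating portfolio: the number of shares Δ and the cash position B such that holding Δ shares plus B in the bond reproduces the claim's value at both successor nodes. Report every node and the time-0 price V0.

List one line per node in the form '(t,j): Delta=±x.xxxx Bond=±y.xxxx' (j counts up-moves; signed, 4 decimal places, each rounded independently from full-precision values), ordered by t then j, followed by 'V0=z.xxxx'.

(0,0): Delta=1.3584 Bond=-74.4583
(1,0): Delta=2.3908 Bond=-229.3315
(1,1): Delta=1.2131 Bond=-50.9626
(2,0): Delta=0.0000 Bond=0.0000
(2,1): Delta=2.7273 Bond=-313.9294
(2,2): Delta=1.0000 Bond=0.0000
V0=178.2049

Risk-neutral probability p* = (R−d)/(u−d) = (1.12−0.76)/(1.2−0.76) = 0.8182.
Payoff layer (t=3): V(3,0)=0.0000, V(3,1)=0.0000, V(3,2)=203.5584, V(3,3)=321.4080
(2,0): S=107.4336. Δ = (V_up−V_dn)/(S_up−S_dn) = (0.0000−0.0000)/(128.9203−81.6495) = 0.0000. V = [p*·0.0000 + (1−p*)·0.0000]/1.12 = 0.0000. B = V − Δ·S = 0.0000.
(2,1): S=169.6320. Δ = (V_up−V_dn)/(S_up−S_dn) = (203.5584−0.0000)/(203.5584−128.9203) = 2.7273. V = [p*·203.5584 + (1−p*)·0.0000]/1.12 = 148.7034. B = V − Δ·S = -313.9294.
(2,2): S=267.8400. Δ = (V_up−V_dn)/(S_up−S_dn) = (321.4080−203.5584)/(321.4080−203.5584) = 1.0000. V = [p*·321.4080 + (1−p*)·203.5584]/1.12 = 267.8400. B = V − Δ·S = 0.0000.
(1,0): S=141.3600. Δ = (V_up−V_dn)/(S_up−S_dn) = (148.7034−0.0000)/(169.6320−107.4336) = 2.3908. V = [p*·148.7034 + (1−p*)·0.0000]/1.12 = 108.6307. B = V − Δ·S = -229.3315.
(1,1): S=223.2000. Δ = (V_up−V_dn)/(S_up−S_dn) = (267.8400−148.7034)/(267.8400−169.6320) = 1.2131. V = [p*·267.8400 + (1−p*)·148.7034]/1.12 = 219.8025. B = V − Δ·S = -50.9626.
(0,0): S=186.0000. Δ = (V_up−V_dn)/(S_up−S_dn) = (219.8025−108.6307)/(223.2000−141.3600) = 1.3584. V = [p*·219.8025 + (1−p*)·108.6307]/1.12 = 178.2049. B = V − Δ·S = -74.4583.
Each (Δ,B) replicates both successor values, so the strategy is self-financing and V0 is arbitrage-free.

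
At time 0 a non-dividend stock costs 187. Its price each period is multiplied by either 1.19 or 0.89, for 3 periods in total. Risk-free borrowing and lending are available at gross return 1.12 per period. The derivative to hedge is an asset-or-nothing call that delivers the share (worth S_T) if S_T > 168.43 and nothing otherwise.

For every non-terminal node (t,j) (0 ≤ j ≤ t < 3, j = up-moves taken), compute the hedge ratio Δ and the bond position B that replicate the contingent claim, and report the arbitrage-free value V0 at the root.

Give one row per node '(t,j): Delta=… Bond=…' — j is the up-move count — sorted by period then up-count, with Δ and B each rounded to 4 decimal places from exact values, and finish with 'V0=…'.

(0,0): Delta=1.1020 Bond=-20.2645
(1,0): Delta=1.5501 Bond=-97.2698
(1,1): Delta=1.0000 Bond=0.0000
(2,0): Delta=3.9667 Bond=-466.8951
(2,1): Delta=1.0000 Bond=0.0000
(2,2): Delta=1.0000 Bond=0.0000
V0=185.8080

No-arbitrage ⇒ martingale measure with p* = (R−d)/(u−d) = 0.7667.
At expiry t=3: V(3,0)=0.0000, V(3,1)=176.2660, V(3,2)=235.6815, V(3,3)=315.1247
  t=2,j=0: stock 148.1227 → up 176.2660 (V=176.2660), down 131.8292 (V=0.0000). Price 120.6583; hedge Δ=3.9667, bond B=-466.8951.
  t=2,j=1: stock 198.0517 → up 235.6815 (V=235.6815), down 176.2660 (V=176.2660). Price 198.0517; hedge Δ=1.0000, bond B=0.0000.
  t=2,j=2: stock 264.8107 → up 315.1247 (V=315.1247), down 235.6815 (V=235.6815). Price 264.8107; hedge Δ=1.0000, bond B=0.0000.
  t=1,j=0: stock 166.4300 → up 198.0517 (V=198.0517), down 148.1227 (V=120.6583). Price 160.7082; hedge Δ=1.5501, bond B=-97.2698.
  t=1,j=1: stock 222.5300 → up 264.8107 (V=264.8107), down 198.0517 (V=198.0517). Price 222.5300; hedge Δ=1.0000, bond B=0.0000.
  t=0,j=0: stock 187.0000 → up 222.5300 (V=222.5300), down 166.4300 (V=160.7082). Price 185.8080; hedge Δ=1.1020, bond B=-20.2645.
Each (Δ,B) replicates both successor values, so the strategy is self-financing and V0 is arbitrage-free.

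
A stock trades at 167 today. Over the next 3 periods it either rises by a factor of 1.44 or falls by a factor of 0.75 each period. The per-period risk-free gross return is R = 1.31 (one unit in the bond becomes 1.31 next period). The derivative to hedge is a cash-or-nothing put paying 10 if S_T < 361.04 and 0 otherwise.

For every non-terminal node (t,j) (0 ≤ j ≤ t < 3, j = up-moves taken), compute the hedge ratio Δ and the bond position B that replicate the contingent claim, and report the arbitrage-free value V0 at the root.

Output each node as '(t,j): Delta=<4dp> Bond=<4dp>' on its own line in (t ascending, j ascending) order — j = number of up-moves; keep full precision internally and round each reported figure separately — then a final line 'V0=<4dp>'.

(0,0): Delta=-0.0333 Bond=7.6330
(1,0): Delta=0.0000 Bond=5.8272
(1,1): Delta=-0.0373 Bond=10.9677
(2,0): Delta=0.0000 Bond=7.6336
(2,1): Delta=0.0000 Bond=7.6336
(2,2): Delta=-0.0419 Bond=15.9310
V0=2.0703

No-arbitrage ⇒ martingale measure with p* = (R−d)/(u−d) = 0.8116.
Terminal payoffs: V(3,0)=10.0000, V(3,1)=10.0000, V(3,2)=10.0000, V(3,3)=0.0000
  t=2,j=0: stock 93.9375 → up 135.2700 (V=10.0000), down 70.4531 (V=10.0000). Price 7.6336; hedge Δ=0.0000, bond B=7.6336.
  t=2,j=1: stock 180.3600 → up 259.7184 (V=10.0000), down 135.2700 (V=10.0000). Price 7.6336; hedge Δ=0.0000, bond B=7.6336.
  t=2,j=2: stock 346.2912 → up 498.6593 (V=0.0000), down 259.7184 (V=10.0000). Price 1.4382; hedge Δ=-0.0419, bond B=15.9310.
  t=1,j=0: stock 125.2500 → up 180.3600 (V=7.6336), down 93.9375 (V=7.6336). Price 5.8272; hedge Δ=0.0000, bond B=5.8272.
  t=1,j=1: stock 240.4800 → up 346.2912 (V=1.4382), down 180.3600 (V=7.6336). Price 1.9889; hedge Δ=-0.0373, bond B=10.9677.
  t=0,j=0: stock 167.0000 → up 240.4800 (V=1.9889), down 125.2500 (V=5.8272). Price 2.0703; hedge Δ=-0.0333, bond B=7.6330.
Self-financing check: at every node Δ·S+B equals the discounted successor values.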